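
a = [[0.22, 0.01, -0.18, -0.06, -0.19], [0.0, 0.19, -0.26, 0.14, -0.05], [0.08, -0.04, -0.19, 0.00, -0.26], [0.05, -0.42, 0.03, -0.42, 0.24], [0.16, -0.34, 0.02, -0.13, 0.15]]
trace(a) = -0.05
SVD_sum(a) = [[-0.01, 0.05, -0.01, 0.04, -0.03], [-0.03, 0.2, -0.06, 0.15, -0.12], [-0.01, 0.08, -0.02, 0.06, -0.04], [0.07, -0.44, 0.13, -0.34, 0.26], [0.04, -0.27, 0.08, -0.21, 0.16]] + [[0.17, -0.08, -0.21, -0.07, -0.16],[0.06, -0.03, -0.07, -0.02, -0.06],[0.15, -0.07, -0.19, -0.06, -0.15],[0.04, -0.02, -0.05, -0.02, -0.04],[0.05, -0.02, -0.06, -0.02, -0.05]] + [[0.00, -0.01, 0.02, 0.0, -0.02], [-0.03, 0.03, -0.13, -0.01, 0.12], [0.01, -0.01, 0.04, 0.00, -0.04], [-0.01, 0.01, -0.05, -0.00, 0.04], [-0.0, 0.0, -0.0, -0.00, 0.00]] + [[0.01, -0.00, 0.0, 0.01, 0.00],[0.01, -0.0, 0.0, 0.01, 0.01],[-0.03, 0.01, -0.00, -0.03, -0.02],[-0.05, 0.02, -0.01, -0.06, -0.03],[0.08, -0.03, 0.01, 0.09, 0.05]] + [[0.05,  0.05,  0.02,  -0.03,  0.02], [-0.01,  -0.01,  -0.0,  0.01,  -0.00], [-0.04,  -0.05,  -0.02,  0.03,  -0.02], [0.0,  0.00,  0.00,  -0.00,  0.0], [-0.02,  -0.02,  -0.01,  0.01,  -0.01]]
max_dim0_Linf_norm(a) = 0.42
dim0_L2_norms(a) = [0.29, 0.57, 0.37, 0.47, 0.43]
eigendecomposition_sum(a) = [[(0.03+0.05j), (0.01-0.12j), 0.01+0.05j, -0.04j, (-0.1+0.03j)],[(-0.05+0.01j), 0.09+0.06j, -0.05-0.01j, 0.03+0.02j, 0.02-0.09j],[(0.02+0.05j), 0.04-0.09j, -0.00+0.05j, (0.01-0.03j), -0.09-0.00j],[0.04-0.04j, -0.12+0.02j, (0.05-0.02j), (-0.04+0.01j), (0.05+0.09j)],[0.05-0.07j, (-0.16+0.04j), 0.06-0.04j, -0.05+0.02j, (0.08+0.12j)]] + [[(0.03-0.05j), (0.01+0.12j), 0.01-0.05j, 0.04j, (-0.1-0.03j)], [-0.05-0.01j, 0.09-0.06j, -0.05+0.01j, 0.03-0.02j, 0.02+0.09j], [(0.02-0.05j), (0.04+0.09j), (-0-0.05j), 0.01+0.03j, (-0.09+0j)], [(0.04+0.04j), -0.12-0.02j, 0.05+0.02j, -0.04-0.01j, 0.05-0.09j], [0.05+0.07j, (-0.16-0.04j), 0.06+0.04j, -0.05-0.02j, (0.08-0.12j)]] + [[0.13+0.00j, 0.07-0.00j, (-0.11+0j), -0.00-0.00j, (0.02-0j)], [0.06+0.00j, (0.03-0j), -0.05+0.00j, (-0-0j), (0.01-0j)], [-0.01-0.00j, (-0.01+0j), 0.01-0.00j, 0j, -0.00+0.00j], [-0.01-0.00j, -0.01+0.00j, (0.01-0j), 0j, (-0+0j)], [0.05+0.00j, 0.03-0.00j, -0.04+0.00j, -0.00-0.00j, 0.01-0.00j]] + [[0.01+0.02j, (-0.04-0.02j), -0.05-0.04j, (-0.03+0.01j), -0.01-0.03j], [(0.02-0.03j), (-0.01+0.08j), -0.06+0.12j, (0.04+0.06j), -0.05+0.03j], [0.03-0.00j, (-0.05+0.04j), -0.10+0.03j, (-0.01+0.05j), (-0.04-0.01j)], [-0.01+0.11j, (-0.08-0.22j), (-0.04-0.37j), -0.17-0.08j, 0.07-0.15j], [(0.01+0j), (-0.02+0j), -0.03-0.00j, -0.01+0.01j, (-0.01-0.01j)]] + [[0.01-0.02j, (-0.04+0.02j), (-0.05+0.04j), (-0.03-0.01j), (-0.01+0.03j)], [(0.02+0.03j), -0.01-0.08j, -0.06-0.12j, 0.04-0.06j, -0.05-0.03j], [0.03+0.00j, (-0.05-0.04j), -0.10-0.03j, -0.01-0.05j, (-0.04+0.01j)], [-0.01-0.11j, -0.08+0.22j, (-0.04+0.37j), -0.17+0.08j, 0.07+0.15j], [0.01-0.00j, -0.02-0.00j, -0.03+0.00j, (-0.01-0.01j), -0.01+0.01j]]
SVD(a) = [[0.08, -0.69, 0.14, 0.07, 0.7], [0.35, -0.24, -0.89, 0.11, -0.11], [0.14, -0.63, 0.27, -0.27, -0.67], [-0.78, -0.16, -0.34, -0.49, 0.05], [-0.49, -0.21, -0.00, 0.82, -0.23]] @ diag([0.8028472018717692, 0.47622518466750025, 0.20366363417571512, 0.16495817717697786, 0.11338371943037358]) @ [[-0.11, 0.69, -0.21, 0.54, -0.41], [-0.51, 0.23, 0.62, 0.21, 0.5], [0.17, -0.18, 0.72, 0.04, -0.65], [0.6, -0.22, 0.07, 0.69, 0.34], [0.58, 0.62, 0.23, -0.43, 0.21]]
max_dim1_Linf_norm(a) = 0.42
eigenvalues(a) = [(0.17+0.27j), (0.17-0.27j), (0.18+0j), (-0.28+0.04j), (-0.28-0.04j)]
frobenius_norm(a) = 0.98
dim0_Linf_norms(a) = [0.22, 0.42, 0.26, 0.42, 0.26]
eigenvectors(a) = [[0.13-0.40j, (0.13+0.4j), 0.85+0.00j, (0.11-0.1j), 0.11+0.10j],[0.27+0.29j, 0.27-0.29j, (0.4+0j), (-0.28-0.17j), (-0.28+0.17j)],[(0.21-0.28j), (0.21+0.28j), -0.09+0.00j, -0.05-0.24j, (-0.05+0.24j)],[(-0.44-0.05j), -0.44+0.05j, -0.09+0.00j, (0.9+0j), (0.9-0j)],[(-0.59+0j), (-0.59-0j), 0.32+0.00j, (0.02-0.08j), (0.02+0.08j)]]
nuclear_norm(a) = 1.76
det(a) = 0.00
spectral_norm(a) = 0.80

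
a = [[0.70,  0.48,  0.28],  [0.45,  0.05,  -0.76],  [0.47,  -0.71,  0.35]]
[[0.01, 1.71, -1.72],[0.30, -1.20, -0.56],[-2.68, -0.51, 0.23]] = a@[[-1.27, 0.37, -1.44], [2.45, 1.91, -1.37], [-0.99, 1.92, -0.20]]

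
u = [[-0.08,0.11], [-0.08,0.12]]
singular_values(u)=[0.2, 0.0]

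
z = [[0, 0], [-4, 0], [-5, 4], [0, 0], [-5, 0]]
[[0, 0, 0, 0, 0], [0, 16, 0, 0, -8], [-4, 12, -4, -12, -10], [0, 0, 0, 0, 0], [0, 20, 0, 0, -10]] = z@[[0, -4, 0, 0, 2], [-1, -2, -1, -3, 0]]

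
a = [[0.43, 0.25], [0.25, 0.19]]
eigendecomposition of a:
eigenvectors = [[0.85, -0.53], [0.53, 0.85]]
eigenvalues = [0.59, 0.03]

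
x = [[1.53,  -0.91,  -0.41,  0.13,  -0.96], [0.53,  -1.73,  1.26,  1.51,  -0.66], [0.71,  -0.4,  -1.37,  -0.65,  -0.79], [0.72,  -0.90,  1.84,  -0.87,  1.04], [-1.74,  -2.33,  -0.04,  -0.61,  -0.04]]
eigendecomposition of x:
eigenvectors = [[-0.57+0.00j,(0.18+0j),-0.04-0.14j,(-0.04+0.14j),0.30+0.00j],[-0.27+0.00j,-0.24+0.00j,-0.24+0.25j,(-0.24-0.25j),0.59+0.00j],[-0.26+0.00j,(-0.45+0j),0.12-0.36j,(0.12+0.36j),(0.2+0j)],[0.04+0.00j,(0.37+0j),(-0.68+0j),-0.68-0.00j,-0.38+0.00j],[0.73+0.00j,(0.76+0j),-0.33-0.37j,-0.33+0.37j,(0.62+0j)]]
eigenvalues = [(2.14+0j), 0j, (-0.96+2.01j), (-0.96-2.01j), (-2.71+0j)]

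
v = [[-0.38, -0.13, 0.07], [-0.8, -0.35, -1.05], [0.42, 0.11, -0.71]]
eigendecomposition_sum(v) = [[(-0+0j), 0.00+0.00j, (-0-0j)],[(0.01-0j), (-0-0j), 0.00+0.00j],[-0.00+0.00j, 0j, -0.00-0.00j]] + [[-0.19-0.01j, (-0.07-0.01j), 0.04-0.17j], [-0.40+0.65j, -0.17+0.21j, (-0.53-0.45j)], [0.21+0.37j, 0.05+0.14j, -0.35+0.14j]] + [[-0.19+0.01j, -0.07+0.01j, (0.04+0.17j)], [(-0.4-0.65j), -0.17-0.21j, -0.53+0.45j], [0.21-0.37j, (0.05-0.14j), -0.35-0.14j]]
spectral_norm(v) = 1.41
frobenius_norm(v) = 1.65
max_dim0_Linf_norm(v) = 1.05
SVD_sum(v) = [[-0.08, -0.04, -0.13], [-0.68, -0.31, -1.13], [-0.18, -0.08, -0.3]] + [[-0.30, -0.1, 0.2], [-0.12, -0.04, 0.08], [0.60, 0.19, -0.41]] + [[-0.00, 0.00, -0.0], [0.0, -0.00, 0.00], [-0.00, 0.00, -0.0]]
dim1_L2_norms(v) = [0.41, 1.37, 0.83]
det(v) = -0.00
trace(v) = -1.44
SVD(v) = [[-0.11, 0.44, 0.89], [-0.96, 0.18, -0.21], [-0.25, -0.88, 0.4]] @ diag([1.4127247337966213, 0.8532306542315452, 0.0025054338694590083]) @ [[0.5,0.23,0.84],[-0.8,-0.25,0.55],[-0.34,0.94,-0.06]]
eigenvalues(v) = [(-0+0j), (-0.72+0.33j), (-0.72-0.33j)]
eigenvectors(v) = [[-0.34+0.00j, 0.10+0.19j, (0.1-0.19j)], [0.94+0.00j, (0.86+0j), 0.86-0.00j], [(-0.05+0j), (0.22-0.41j), 0.22+0.41j]]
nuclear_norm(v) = 2.27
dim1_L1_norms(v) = [0.58, 2.2, 1.24]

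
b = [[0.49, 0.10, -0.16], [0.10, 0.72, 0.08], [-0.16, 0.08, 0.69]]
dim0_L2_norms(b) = [0.53, 0.73, 0.71]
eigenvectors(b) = [[-0.82, 0.52, -0.24], [0.33, 0.77, 0.55], [-0.47, -0.37, 0.80]]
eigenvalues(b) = [0.36, 0.75, 0.79]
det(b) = 0.21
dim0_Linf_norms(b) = [0.49, 0.72, 0.69]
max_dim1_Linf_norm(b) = 0.72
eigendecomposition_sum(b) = [[0.24, -0.10, 0.14], [-0.10, 0.04, -0.06], [0.14, -0.06, 0.08]] + [[0.2, 0.3, -0.14], [0.30, 0.45, -0.21], [-0.14, -0.21, 0.1]] + [[0.05, -0.11, -0.15],[-0.11, 0.24, 0.35],[-0.15, 0.35, 0.51]]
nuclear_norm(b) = 1.90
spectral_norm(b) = 0.79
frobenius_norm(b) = 1.15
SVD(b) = [[-0.24, 0.52, -0.82], [0.55, 0.77, 0.33], [0.8, -0.37, -0.47]] @ diag([0.7929863591485995, 0.749763073432721, 0.35725056741867917]) @ [[-0.24, 0.55, 0.80], [0.52, 0.77, -0.37], [-0.82, 0.33, -0.47]]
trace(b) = 1.90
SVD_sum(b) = [[0.05,-0.11,-0.15], [-0.11,0.24,0.35], [-0.15,0.35,0.51]] + [[0.20, 0.30, -0.14], [0.3, 0.45, -0.21], [-0.14, -0.21, 0.1]] + [[0.24, -0.1, 0.14],[-0.1, 0.04, -0.06],[0.14, -0.06, 0.08]]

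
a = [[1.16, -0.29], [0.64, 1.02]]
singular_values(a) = [1.37, 1.0]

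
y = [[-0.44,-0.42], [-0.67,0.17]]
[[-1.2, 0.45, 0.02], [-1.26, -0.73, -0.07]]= y @ [[2.06, 0.65, 0.07], [0.70, -1.76, -0.11]]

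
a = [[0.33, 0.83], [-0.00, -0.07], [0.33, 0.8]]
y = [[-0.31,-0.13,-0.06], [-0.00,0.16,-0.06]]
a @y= [[-0.10, 0.09, -0.07], [0.00, -0.01, 0.00], [-0.1, 0.09, -0.07]]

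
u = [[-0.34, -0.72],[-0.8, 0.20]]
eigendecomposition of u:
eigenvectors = [[-0.8, 0.56], [-0.60, -0.83]]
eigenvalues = [-0.88, 0.74]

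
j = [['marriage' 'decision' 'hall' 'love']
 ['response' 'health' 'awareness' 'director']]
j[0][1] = 'decision'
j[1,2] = 'awareness'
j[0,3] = 'love'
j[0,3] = 'love'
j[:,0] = ['marriage', 'response']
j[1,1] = 'health'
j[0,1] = 'decision'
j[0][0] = 'marriage'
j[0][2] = 'hall'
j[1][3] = 'director'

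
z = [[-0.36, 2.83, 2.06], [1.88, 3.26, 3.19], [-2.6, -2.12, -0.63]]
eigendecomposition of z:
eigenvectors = [[(0.63+0j),(-0.26-0.27j),(-0.26+0.27j)], [(-0.59+0j),-0.47-0.43j,-0.47+0.43j], [(0.5+0j),0.68+0.00j,0.68-0.00j]]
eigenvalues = [(-1.4+0j), (1.84+2.36j), (1.84-2.36j)]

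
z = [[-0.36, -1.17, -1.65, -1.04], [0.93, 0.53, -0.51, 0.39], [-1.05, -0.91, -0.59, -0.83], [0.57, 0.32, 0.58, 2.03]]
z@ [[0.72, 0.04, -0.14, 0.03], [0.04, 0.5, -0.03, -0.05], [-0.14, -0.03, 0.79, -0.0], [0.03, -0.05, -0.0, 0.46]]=[[-0.11, -0.5, -1.22, -0.43],[0.77, 0.30, -0.55, 0.18],[-0.73, -0.44, -0.29, -0.37],[0.4, 0.06, 0.37, 0.93]]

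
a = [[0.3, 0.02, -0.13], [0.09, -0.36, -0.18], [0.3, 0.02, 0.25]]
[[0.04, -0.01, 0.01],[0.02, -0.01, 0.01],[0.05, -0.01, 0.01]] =a @ [[0.15, -0.04, 0.03],[-0.04, 0.01, -0.01],[0.03, -0.01, 0.00]]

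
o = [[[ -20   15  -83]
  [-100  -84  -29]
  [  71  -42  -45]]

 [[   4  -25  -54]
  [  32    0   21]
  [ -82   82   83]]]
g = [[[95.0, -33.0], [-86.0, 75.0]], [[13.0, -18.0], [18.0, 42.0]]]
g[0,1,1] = 75.0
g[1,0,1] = -18.0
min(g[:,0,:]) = -33.0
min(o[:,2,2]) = -45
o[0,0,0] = -20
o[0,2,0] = 71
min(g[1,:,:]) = -18.0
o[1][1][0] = 32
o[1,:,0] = [4, 32, -82]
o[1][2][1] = 82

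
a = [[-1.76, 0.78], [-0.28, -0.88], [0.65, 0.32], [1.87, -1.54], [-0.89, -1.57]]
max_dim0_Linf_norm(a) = 1.87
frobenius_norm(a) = 3.77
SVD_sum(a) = [[-1.52,1.11], [0.23,-0.17], [0.27,-0.20], [1.96,-1.42], [0.16,-0.12]] + [[-0.24, -0.33], [-0.51, -0.71], [0.38, 0.52], [-0.09, -0.12], [-1.05, -1.45]]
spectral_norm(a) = 3.10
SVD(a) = [[-0.61, -0.19], [0.09, -0.41], [0.11, 0.30], [0.78, -0.07], [0.07, -0.84]] @ diag([3.103211626560386, 2.1399246717537626]) @ [[0.81, -0.59], [0.59, 0.81]]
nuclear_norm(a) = 5.24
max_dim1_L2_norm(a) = 2.42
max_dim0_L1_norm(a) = 5.45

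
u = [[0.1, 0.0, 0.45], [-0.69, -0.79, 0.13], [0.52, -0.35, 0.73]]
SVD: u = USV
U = [[0.09, 0.39, 0.92], [0.97, -0.25, 0.01], [0.24, 0.89, -0.40]]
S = [1.06, 1.04, 0.22]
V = [[-0.51, -0.80, 0.32], [0.64, -0.11, 0.76], [-0.57, 0.59, 0.57]]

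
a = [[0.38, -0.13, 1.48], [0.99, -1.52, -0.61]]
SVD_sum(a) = [[-0.2, 0.33, 0.22], [0.85, -1.41, -0.91]] + [[0.58, -0.46, 1.26], [0.14, -0.11, 0.3]]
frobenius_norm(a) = 2.45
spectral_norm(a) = 1.93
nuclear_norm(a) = 3.44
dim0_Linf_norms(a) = [0.99, 1.52, 1.48]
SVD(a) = [[-0.23, 0.97], [0.97, 0.23]] @ diag([1.9340466545306572, 1.5079003740628134]) @ [[0.45,-0.75,-0.48], [0.4,-0.32,0.86]]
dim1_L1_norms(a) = [1.99, 3.12]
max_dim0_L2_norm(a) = 1.6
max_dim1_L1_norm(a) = 3.12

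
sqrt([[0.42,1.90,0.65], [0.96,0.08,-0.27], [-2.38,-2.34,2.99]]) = [[0.76+0.36j, (0.97-0.83j), (0.26-0.11j)], [0.44-0.29j, 0.52+0.68j, -0.13+0.09j], [(-0.8+0.04j), (-0.73-0.1j), 1.76-0.01j]]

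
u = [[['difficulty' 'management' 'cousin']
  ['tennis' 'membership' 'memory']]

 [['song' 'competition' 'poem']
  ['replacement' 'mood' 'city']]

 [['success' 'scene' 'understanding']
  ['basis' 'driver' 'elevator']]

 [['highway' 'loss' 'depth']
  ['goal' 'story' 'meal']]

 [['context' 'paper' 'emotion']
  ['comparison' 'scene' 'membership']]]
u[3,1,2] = 'meal'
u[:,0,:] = [['difficulty', 'management', 'cousin'], ['song', 'competition', 'poem'], ['success', 'scene', 'understanding'], ['highway', 'loss', 'depth'], ['context', 'paper', 'emotion']]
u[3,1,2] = 'meal'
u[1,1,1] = 'mood'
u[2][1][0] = 'basis'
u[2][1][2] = 'elevator'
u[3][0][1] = 'loss'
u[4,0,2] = 'emotion'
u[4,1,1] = 'scene'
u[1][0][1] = 'competition'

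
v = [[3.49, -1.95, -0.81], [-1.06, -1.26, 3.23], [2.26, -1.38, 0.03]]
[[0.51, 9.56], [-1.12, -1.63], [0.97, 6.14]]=v @[[2.6, 1.96], [3.60, -1.25], [1.91, -0.35]]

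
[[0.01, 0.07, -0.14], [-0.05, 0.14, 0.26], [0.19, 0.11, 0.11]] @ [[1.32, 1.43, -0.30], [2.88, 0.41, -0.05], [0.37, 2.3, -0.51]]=[[0.16, -0.28, 0.06], [0.43, 0.58, -0.12], [0.61, 0.57, -0.12]]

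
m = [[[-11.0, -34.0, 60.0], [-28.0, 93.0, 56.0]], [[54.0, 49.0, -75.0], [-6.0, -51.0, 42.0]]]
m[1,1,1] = -51.0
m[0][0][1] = -34.0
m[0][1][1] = 93.0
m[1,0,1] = 49.0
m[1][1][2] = 42.0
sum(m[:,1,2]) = 98.0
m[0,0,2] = 60.0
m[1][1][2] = 42.0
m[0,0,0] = -11.0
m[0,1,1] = 93.0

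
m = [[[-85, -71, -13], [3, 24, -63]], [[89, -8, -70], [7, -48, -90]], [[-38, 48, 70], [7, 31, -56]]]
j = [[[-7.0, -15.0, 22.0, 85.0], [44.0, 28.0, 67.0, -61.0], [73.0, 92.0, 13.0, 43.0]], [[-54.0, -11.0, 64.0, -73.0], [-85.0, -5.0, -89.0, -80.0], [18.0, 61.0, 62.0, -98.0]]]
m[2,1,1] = 31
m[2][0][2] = 70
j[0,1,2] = 67.0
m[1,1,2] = -90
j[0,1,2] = 67.0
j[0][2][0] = 73.0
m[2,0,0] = -38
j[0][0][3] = 85.0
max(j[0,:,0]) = 73.0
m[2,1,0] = 7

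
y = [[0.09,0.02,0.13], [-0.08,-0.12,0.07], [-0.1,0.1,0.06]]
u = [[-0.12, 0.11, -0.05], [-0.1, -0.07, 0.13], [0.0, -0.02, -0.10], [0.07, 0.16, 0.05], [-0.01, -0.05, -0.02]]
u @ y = [[-0.01, -0.02, -0.01],[-0.02, 0.02, -0.01],[0.01, -0.01, -0.01],[-0.01, -0.01, 0.02],[0.01, 0.0, -0.01]]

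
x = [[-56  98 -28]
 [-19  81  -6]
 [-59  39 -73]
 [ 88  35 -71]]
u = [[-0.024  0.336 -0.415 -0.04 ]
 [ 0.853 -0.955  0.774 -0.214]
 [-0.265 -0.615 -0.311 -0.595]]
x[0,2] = -28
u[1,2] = 0.774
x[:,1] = [98, 81, 39, 35]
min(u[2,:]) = -0.615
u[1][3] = -0.214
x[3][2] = -71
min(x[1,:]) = -19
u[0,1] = 0.336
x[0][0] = -56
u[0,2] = -0.415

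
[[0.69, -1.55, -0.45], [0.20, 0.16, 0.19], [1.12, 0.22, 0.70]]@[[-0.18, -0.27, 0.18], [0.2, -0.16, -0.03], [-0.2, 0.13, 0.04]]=[[-0.34,0.00,0.15], [-0.04,-0.05,0.04], [-0.30,-0.25,0.22]]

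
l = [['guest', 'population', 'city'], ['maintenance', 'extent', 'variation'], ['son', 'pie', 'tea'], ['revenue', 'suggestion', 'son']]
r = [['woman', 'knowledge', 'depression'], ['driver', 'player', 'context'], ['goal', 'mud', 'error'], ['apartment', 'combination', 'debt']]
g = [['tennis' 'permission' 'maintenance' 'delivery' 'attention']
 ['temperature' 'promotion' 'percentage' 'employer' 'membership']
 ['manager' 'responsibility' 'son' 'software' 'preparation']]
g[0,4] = 'attention'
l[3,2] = 'son'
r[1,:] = ['driver', 'player', 'context']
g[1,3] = 'employer'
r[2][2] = 'error'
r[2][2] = 'error'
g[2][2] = 'son'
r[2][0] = 'goal'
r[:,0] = ['woman', 'driver', 'goal', 'apartment']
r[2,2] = 'error'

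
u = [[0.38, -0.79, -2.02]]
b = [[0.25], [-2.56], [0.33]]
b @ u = [[0.1, -0.2, -0.50],[-0.97, 2.02, 5.17],[0.13, -0.26, -0.67]]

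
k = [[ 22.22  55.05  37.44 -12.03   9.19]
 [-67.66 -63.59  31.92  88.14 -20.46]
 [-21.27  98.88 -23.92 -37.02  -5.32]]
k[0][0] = 22.22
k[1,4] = -20.46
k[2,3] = -37.02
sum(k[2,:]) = 11.349999999999994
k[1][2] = 31.92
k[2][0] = -21.27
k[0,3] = -12.03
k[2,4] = -5.32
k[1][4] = -20.46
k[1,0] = -67.66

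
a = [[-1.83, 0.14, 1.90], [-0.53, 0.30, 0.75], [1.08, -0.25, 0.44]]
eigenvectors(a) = [[0.91, 0.52, 0.20], [0.26, 0.39, 0.97], [-0.32, 0.76, 0.16]]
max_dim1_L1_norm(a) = 3.87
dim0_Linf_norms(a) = [1.83, 0.3, 1.9]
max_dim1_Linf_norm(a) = 1.9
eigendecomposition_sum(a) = [[-2.06,  0.22,  1.3],[-0.59,  0.06,  0.37],[0.72,  -0.08,  -0.45]] + [[0.26, -0.16, 0.62], [0.2, -0.12, 0.47], [0.38, -0.23, 0.91]] + [[-0.03, 0.08, -0.02],  [-0.13, 0.36, -0.09],  [-0.02, 0.06, -0.02]]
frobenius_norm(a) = 3.06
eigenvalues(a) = [-2.45, 1.05, 0.31]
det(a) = -0.80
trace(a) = -1.09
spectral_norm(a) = 2.84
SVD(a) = [[-0.93, -0.14, 0.34], [-0.33, -0.13, -0.94], [0.18, -0.98, 0.08]] @ diag([2.839116087544133, 1.098938006701131, 0.2572063352171621]) @ [[0.73, -0.1, -0.68], [-0.66, 0.17, -0.73], [-0.18, -0.98, -0.06]]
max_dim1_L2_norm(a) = 2.64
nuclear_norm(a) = 4.20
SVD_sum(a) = [[-1.92, 0.25, 1.79], [-0.67, 0.09, 0.63], [0.37, -0.05, -0.35]] + [[0.1, -0.03, 0.11],[0.10, -0.02, 0.11],[0.71, -0.18, 0.79]] + [[-0.02,  -0.09,  -0.01], [0.04,  0.24,  0.01], [-0.00,  -0.02,  -0.0]]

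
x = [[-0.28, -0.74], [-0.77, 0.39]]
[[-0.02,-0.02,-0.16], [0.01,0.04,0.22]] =x@[[0.00, -0.03, -0.15], [0.03, 0.04, 0.27]]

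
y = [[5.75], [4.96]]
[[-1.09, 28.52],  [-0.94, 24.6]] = y @ [[-0.19, 4.96]]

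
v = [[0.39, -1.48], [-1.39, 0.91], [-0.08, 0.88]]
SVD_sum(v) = [[0.79,-1.22], [-0.83,1.27], [-0.43,0.66]] + [[-0.40, -0.26], [-0.56, -0.36], [0.35, 0.22]]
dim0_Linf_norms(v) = [1.39, 1.48]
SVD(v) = [[-0.65, -0.52], [0.68, -0.73], [0.35, 0.45]] @ diag([2.24390276213004, 0.9210865291085193]) @ [[-0.54,  0.84], [0.84,  0.54]]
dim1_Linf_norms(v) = [1.48, 1.39, 0.88]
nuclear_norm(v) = 3.16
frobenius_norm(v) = 2.43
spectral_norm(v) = 2.24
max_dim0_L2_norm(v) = 1.95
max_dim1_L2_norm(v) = 1.66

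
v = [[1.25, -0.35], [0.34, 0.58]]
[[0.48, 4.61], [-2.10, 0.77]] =v@[[-0.54, 3.49],[-3.3, -0.71]]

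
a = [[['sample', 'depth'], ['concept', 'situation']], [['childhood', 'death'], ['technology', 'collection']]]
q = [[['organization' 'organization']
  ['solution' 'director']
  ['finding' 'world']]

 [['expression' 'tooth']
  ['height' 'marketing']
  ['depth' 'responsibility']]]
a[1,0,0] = 'childhood'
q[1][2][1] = 'responsibility'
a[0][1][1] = 'situation'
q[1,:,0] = ['expression', 'height', 'depth']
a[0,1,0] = 'concept'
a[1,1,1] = 'collection'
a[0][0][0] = 'sample'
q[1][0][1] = 'tooth'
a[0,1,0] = 'concept'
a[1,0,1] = 'death'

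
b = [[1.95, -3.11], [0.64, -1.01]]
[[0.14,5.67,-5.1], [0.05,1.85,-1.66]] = b @[[0.44,1.09,-0.48], [0.23,-1.14,1.34]]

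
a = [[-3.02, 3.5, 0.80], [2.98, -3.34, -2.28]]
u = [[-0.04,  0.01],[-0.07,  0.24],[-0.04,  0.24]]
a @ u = [[-0.16, 1.0],[0.21, -1.32]]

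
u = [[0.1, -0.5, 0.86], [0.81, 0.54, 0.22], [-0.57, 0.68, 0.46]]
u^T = [[0.10, 0.81, -0.57], [-0.50, 0.54, 0.68], [0.86, 0.22, 0.46]]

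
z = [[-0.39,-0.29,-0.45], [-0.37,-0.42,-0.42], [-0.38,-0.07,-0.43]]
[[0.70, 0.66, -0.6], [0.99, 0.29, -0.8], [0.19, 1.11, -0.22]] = z @[[0.78, -1.11, -0.55],[-2.29, 2.25, 1.66],[-0.75, -1.96, 0.73]]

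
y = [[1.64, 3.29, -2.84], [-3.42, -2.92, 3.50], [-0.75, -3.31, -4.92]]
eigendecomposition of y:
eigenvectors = [[(-0.55-0.36j),-0.55+0.36j,0.61+0.00j], [0.66+0.00j,(0.66-0j),-0.40+0.00j], [-0.23+0.28j,(-0.23-0.28j),0.68+0.00j]]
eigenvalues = [(-1.27+3.36j), (-1.27-3.36j), (-3.66+0j)]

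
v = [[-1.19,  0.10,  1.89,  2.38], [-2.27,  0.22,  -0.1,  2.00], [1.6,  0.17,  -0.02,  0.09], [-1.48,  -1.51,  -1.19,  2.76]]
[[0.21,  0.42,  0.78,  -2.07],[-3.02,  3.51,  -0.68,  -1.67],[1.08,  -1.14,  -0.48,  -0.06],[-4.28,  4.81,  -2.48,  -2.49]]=v @ [[0.73, -0.78, -0.26, 0.00], [-0.05, 0.05, 0.04, 0.12], [1.34, -1.28, 0.99, -0.03], [-0.61, 0.8, -0.59, -0.85]]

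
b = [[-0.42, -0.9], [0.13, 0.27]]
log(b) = [[2.50+3.14j,13.86+0.00j],  [-2.00-0.00j,-8.13+3.14j]]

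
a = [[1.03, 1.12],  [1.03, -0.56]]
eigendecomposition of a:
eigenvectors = [[0.9, -0.47],[0.44, 0.89]]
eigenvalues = [1.57, -1.1]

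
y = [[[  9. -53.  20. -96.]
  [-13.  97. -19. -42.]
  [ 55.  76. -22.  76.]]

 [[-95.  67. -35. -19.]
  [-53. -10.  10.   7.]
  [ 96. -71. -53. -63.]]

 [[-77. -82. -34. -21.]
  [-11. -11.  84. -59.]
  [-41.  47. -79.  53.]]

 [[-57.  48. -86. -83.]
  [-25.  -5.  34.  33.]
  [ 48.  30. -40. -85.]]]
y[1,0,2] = -35.0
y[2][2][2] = -79.0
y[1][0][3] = -19.0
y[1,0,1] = 67.0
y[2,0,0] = -77.0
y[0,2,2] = -22.0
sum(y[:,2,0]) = 158.0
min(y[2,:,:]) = -82.0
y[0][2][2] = -22.0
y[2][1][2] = 84.0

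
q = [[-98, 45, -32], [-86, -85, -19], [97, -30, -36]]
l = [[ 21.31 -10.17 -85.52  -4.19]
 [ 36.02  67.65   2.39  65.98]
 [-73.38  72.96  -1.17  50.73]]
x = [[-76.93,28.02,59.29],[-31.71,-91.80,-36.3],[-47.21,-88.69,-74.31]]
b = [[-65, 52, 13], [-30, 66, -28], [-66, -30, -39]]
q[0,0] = -98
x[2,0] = -47.21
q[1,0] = -86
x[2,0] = -47.21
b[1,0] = -30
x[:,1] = [28.02, -91.8, -88.69]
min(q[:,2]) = -36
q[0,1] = 45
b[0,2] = 13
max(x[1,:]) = -31.71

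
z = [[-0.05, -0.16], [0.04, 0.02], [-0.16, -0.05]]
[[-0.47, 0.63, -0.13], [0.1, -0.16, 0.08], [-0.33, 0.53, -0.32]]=z @ [[1.26, -2.32, 1.92], [2.56, -3.23, 0.23]]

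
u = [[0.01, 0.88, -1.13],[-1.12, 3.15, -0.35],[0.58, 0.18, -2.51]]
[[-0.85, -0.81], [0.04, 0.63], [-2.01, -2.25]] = u @ [[-0.45, -0.73], [-0.07, 0.02], [0.69, 0.73]]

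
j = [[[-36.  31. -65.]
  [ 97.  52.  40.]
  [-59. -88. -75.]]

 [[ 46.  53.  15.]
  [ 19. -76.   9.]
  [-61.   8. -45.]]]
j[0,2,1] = -88.0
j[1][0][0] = 46.0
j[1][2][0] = -61.0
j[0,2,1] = -88.0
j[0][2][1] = -88.0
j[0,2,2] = -75.0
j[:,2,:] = [[-59.0, -88.0, -75.0], [-61.0, 8.0, -45.0]]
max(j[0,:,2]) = 40.0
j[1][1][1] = -76.0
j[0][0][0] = -36.0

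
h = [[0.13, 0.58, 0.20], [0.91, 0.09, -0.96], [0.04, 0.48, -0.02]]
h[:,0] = [0.132, 0.906, 0.042]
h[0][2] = 0.195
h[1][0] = 0.906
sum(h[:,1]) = 1.1509999999999998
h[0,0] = 0.132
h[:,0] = [0.132, 0.906, 0.042]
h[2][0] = 0.042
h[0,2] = 0.195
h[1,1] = 0.091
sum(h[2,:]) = 0.507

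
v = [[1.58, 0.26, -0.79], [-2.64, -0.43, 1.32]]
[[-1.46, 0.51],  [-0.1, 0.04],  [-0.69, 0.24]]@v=[[-3.65, -0.60, 1.83], [-0.26, -0.04, 0.13], [-1.72, -0.28, 0.86]]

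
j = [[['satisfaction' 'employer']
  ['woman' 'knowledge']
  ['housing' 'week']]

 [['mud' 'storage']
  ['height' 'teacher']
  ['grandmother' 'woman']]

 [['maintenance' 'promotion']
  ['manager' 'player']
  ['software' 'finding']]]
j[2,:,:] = [['maintenance', 'promotion'], ['manager', 'player'], ['software', 'finding']]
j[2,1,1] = 'player'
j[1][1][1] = 'teacher'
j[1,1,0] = 'height'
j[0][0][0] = 'satisfaction'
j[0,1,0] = 'woman'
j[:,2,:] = [['housing', 'week'], ['grandmother', 'woman'], ['software', 'finding']]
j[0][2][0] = 'housing'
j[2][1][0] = 'manager'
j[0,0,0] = 'satisfaction'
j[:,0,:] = [['satisfaction', 'employer'], ['mud', 'storage'], ['maintenance', 'promotion']]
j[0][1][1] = 'knowledge'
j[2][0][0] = 'maintenance'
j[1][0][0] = 'mud'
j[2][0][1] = 'promotion'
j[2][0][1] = 'promotion'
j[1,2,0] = 'grandmother'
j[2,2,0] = 'software'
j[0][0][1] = 'employer'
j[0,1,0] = 'woman'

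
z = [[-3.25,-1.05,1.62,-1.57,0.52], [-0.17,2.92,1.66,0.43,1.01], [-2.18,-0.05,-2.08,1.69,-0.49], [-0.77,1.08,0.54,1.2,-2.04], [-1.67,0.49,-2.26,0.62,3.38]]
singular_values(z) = [5.08, 4.06, 3.77, 3.57, 0.0]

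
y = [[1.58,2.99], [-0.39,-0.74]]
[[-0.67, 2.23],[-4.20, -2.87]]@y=[[-1.93, -3.65], [-5.52, -10.43]]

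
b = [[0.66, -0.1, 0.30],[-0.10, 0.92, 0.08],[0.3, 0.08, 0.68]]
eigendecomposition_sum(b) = [[0.17,0.05,-0.16],[0.05,0.02,-0.05],[-0.16,-0.05,0.16]] + [[0.47, -0.26, 0.41], [-0.26, 0.15, -0.23], [0.41, -0.23, 0.35]] + [[0.02, 0.11, 0.05], [0.11, 0.76, 0.36], [0.05, 0.36, 0.17]]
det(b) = 0.31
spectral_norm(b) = 0.98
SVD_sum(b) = [[0.47, -0.26, 0.41], [-0.26, 0.15, -0.23], [0.41, -0.23, 0.35]] + [[0.02, 0.11, 0.05], [0.11, 0.76, 0.36], [0.05, 0.36, 0.17]] + [[0.17, 0.05, -0.16], [0.05, 0.02, -0.05], [-0.16, -0.05, 0.16]]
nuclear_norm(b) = 2.26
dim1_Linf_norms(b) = [0.66, 0.92, 0.68]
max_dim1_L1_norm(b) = 1.1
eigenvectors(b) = [[-0.70, -0.70, 0.13], [-0.22, 0.39, 0.9], [0.68, -0.60, 0.42]]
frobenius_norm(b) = 1.40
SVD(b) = [[0.70,  0.13,  -0.7], [-0.39,  0.90,  -0.22], [0.60,  0.42,  0.68]] @ diag([0.9752531686682054, 0.9430343930923681, 0.34171243823942654]) @ [[0.70, -0.39, 0.60], [0.13, 0.90, 0.42], [-0.7, -0.22, 0.68]]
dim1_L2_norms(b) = [0.73, 0.93, 0.75]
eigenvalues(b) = [0.34, 0.98, 0.94]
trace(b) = 2.26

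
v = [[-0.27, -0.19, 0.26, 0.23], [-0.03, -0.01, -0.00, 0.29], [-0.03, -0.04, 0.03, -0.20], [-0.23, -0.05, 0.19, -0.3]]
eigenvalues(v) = [(-0.3+0.34j), (-0.3-0.34j), (0.06+0j), (-0.02+0j)]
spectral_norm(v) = 0.52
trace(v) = -0.55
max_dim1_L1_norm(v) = 0.95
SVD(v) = [[0.81, 0.44, -0.35, 0.17], [0.49, -0.26, 0.47, -0.68], [-0.26, 0.30, -0.59, -0.71], [-0.18, 0.81, 0.56, -0.06]] @ diag([0.5210791661578617, 0.513288041542705, 0.0652176302384117, 0.016079481072703374]) @ [[-0.35, -0.27, 0.32, 0.84], [-0.59, -0.26, 0.54, -0.54], [-0.48, 0.87, -0.02, 0.09], [0.54, 0.32, 0.78, 0.03]]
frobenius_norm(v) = 0.73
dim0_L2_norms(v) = [0.36, 0.2, 0.32, 0.52]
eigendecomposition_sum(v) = [[(-0.15+0.1j),  (-0.07+0.01j),  (0.13-0.08j),  (0.13+0.24j)], [-0.01+0.09j,  -0.02+0.03j,  (0.01-0.08j),  (0.13+0.03j)], [(-0.02-0.06j),  0.00-0.03j,  (0.02+0.05j),  (-0.09+0.03j)], [(-0.11-0.09j),  -0.03-0.05j,  (0.1+0.08j),  -0.15+0.15j]] + [[-0.15-0.10j, -0.07-0.01j, 0.13+0.08j, (0.13-0.24j)], [(-0.01-0.09j), (-0.02-0.03j), 0.01+0.08j, (0.13-0.03j)], [-0.02+0.06j, 0.03j, (0.02-0.05j), (-0.09-0.03j)], [-0.11+0.09j, -0.03+0.05j, (0.1-0.08j), -0.15-0.15j]] + [[(0.02+0j), -0.04+0.00j, (0.01-0j), (-0.03+0j)], [(-0.02-0j), 0.03-0.00j, (-0.01+0j), (0.02-0j)], [0.02+0.00j, (-0.03+0j), 0.01-0.00j, (-0.02+0j)], [(-0-0j), -0j, (-0+0j), 0.00-0.00j]] + [[0j, -0.01+0.00j, -0.01-0.00j, 0.00+0.00j], [0.00+0.00j, -0.01+0.00j, -0.01-0.00j, 0j], [0.00+0.00j, (-0.01+0j), (-0.02-0j), 0j], [0.00+0.00j, (-0+0j), (-0-0j), 0j]]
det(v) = -0.00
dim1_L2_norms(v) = [0.48, 0.29, 0.21, 0.43]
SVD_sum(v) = [[-0.15, -0.11, 0.14, 0.35], [-0.09, -0.07, 0.08, 0.21], [0.05, 0.04, -0.04, -0.11], [0.03, 0.03, -0.03, -0.08]] + [[-0.13, -0.06, 0.12, -0.12],[0.08, 0.04, -0.07, 0.07],[-0.09, -0.04, 0.08, -0.08],[-0.25, -0.11, 0.22, -0.22]] + [[0.01, -0.02, 0.00, -0.00], [-0.01, 0.03, -0.0, 0.0], [0.02, -0.03, 0.00, -0.0], [-0.02, 0.03, -0.0, 0.0]] + [[0.0, 0.00, 0.00, 0.0], [-0.01, -0.0, -0.01, -0.0], [-0.01, -0.00, -0.01, -0.00], [-0.00, -0.0, -0.00, -0.0]]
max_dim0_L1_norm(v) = 1.02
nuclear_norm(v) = 1.12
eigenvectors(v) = [[-0.70+0.00j,  -0.70-0.00j,  (0.66+0j),  (-0.49+0j)], [(-0.23+0.27j),  -0.23-0.27j,  (-0.56+0j),  -0.43+0.00j], [(0.05-0.24j),  0.05+0.24j,  0.51+0.00j,  (-0.76+0j)], [(-0.17-0.54j),  (-0.17+0.54j),  (-0.07+0j),  (-0.03+0j)]]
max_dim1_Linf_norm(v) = 0.3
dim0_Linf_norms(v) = [0.27, 0.19, 0.26, 0.3]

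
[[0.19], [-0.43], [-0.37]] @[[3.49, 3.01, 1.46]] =[[0.66, 0.57, 0.28], [-1.5, -1.29, -0.63], [-1.29, -1.11, -0.54]]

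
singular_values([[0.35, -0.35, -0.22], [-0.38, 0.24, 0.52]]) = [0.85, 0.2]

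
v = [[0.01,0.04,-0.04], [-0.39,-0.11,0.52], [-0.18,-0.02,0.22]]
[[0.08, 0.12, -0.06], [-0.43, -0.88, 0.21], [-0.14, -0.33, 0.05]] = v @ [[-0.75, 0.59, -0.22], [1.02, 1.94, -1.44], [-1.18, -0.84, -0.07]]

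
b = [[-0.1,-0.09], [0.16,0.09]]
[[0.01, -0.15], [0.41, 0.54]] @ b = [[-0.02, -0.01], [0.05, 0.01]]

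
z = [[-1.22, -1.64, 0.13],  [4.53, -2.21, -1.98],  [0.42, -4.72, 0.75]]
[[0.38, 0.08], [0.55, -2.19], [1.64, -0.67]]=z @[[0.11, -0.26], [-0.29, 0.17], [0.30, 0.32]]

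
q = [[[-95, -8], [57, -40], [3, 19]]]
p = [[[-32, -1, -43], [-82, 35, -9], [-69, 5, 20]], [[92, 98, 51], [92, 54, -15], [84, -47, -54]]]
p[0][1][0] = -82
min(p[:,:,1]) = -47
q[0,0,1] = -8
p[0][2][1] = 5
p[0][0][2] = -43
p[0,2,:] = [-69, 5, 20]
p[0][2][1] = 5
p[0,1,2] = -9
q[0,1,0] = 57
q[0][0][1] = -8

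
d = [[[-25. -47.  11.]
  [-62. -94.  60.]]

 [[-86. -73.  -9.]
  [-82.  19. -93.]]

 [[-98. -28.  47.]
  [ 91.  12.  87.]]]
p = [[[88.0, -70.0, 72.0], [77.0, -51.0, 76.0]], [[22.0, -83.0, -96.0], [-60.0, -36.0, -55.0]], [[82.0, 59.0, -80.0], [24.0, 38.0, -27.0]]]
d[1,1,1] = 19.0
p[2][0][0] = 82.0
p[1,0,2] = -96.0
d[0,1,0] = -62.0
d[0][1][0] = -62.0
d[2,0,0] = -98.0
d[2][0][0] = -98.0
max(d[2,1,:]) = 91.0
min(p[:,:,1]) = -83.0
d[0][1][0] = -62.0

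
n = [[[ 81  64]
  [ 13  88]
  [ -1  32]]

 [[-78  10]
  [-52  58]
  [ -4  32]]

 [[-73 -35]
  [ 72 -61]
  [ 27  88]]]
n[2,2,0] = 27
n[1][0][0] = -78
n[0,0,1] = 64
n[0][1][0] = 13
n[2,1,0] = 72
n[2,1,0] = 72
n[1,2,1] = 32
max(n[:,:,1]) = 88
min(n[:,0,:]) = -78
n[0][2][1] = 32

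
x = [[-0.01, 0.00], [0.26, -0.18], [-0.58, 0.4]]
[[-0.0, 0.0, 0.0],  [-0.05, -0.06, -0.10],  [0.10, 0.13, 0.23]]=x@ [[0.11, -0.14, -0.20], [0.42, 0.11, 0.29]]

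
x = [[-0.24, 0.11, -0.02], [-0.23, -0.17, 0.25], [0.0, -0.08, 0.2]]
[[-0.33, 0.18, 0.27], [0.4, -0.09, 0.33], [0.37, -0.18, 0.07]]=x @ [[0.67,-0.62,-1.09], [-1.27,0.09,0.13], [1.34,-0.88,0.41]]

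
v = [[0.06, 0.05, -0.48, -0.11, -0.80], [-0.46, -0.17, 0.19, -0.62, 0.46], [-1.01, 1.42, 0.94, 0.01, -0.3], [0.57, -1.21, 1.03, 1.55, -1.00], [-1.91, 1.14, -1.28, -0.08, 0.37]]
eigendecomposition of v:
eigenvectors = [[(0.48+0j), -0.58+0.00j, (-0.33+0j), -0.07+0.06j, -0.07-0.06j],[(-0.15+0j), (-0.52+0j), (-0.16+0j), (0.3-0.09j), 0.30+0.09j],[(0.37+0j), 0.01+0.00j, 0.07+0.00j, (0.28-0.37j), (0.28+0.37j)],[-0.02+0.00j, (-0.37+0j), (0.87+0j), -0.80+0.00j, (-0.8-0j)],[0.78+0.00j, (-0.51+0j), (0.32+0j), (0.16+0.13j), (0.16-0.13j)]]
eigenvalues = [(-1.62+0j), (-0.67+0j), (1.26+0j), (1.89+0.47j), (1.89-0.47j)]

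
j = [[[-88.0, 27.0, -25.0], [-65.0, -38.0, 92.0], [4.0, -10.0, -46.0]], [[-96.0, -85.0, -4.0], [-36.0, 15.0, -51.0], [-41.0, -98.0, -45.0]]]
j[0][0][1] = 27.0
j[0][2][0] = 4.0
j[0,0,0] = -88.0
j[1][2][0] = -41.0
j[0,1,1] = -38.0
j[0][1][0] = -65.0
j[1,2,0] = -41.0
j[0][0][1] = 27.0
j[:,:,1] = [[27.0, -38.0, -10.0], [-85.0, 15.0, -98.0]]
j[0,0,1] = 27.0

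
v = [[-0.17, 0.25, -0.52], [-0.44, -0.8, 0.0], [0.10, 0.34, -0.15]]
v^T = [[-0.17, -0.44, 0.10], [0.25, -0.8, 0.34], [-0.52, 0.00, -0.15]]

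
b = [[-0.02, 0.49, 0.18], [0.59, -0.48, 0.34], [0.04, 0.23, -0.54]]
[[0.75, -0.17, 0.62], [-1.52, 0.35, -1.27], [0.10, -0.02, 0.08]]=b@[[-1.63, 0.37, -1.36], [1.36, -0.31, 1.13], [0.27, -0.06, 0.23]]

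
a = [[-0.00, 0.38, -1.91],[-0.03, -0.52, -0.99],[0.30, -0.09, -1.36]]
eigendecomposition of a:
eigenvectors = [[-0.51+0.00j, (0.86+0j), (0.86-0j)], [(-0.73+0j), (0.11+0.45j), (0.11-0.45j)], [-0.46+0.00j, (0.18-0.13j), 0.18+0.13j]]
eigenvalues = [(-1.17+0j), (-0.36+0.49j), (-0.36-0.49j)]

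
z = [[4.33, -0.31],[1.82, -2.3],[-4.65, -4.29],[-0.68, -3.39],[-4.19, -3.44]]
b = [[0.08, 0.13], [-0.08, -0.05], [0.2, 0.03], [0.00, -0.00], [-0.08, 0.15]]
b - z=[[-4.25, 0.44],[-1.9, 2.25],[4.85, 4.32],[0.68, 3.39],[4.11, 3.59]]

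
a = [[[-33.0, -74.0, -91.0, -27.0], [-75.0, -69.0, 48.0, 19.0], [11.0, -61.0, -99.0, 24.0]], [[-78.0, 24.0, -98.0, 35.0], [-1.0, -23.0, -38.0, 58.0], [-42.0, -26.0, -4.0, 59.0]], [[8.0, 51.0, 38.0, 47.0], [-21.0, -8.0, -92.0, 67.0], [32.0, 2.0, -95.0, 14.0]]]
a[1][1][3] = 58.0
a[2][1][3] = 67.0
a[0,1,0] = -75.0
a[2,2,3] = 14.0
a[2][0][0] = 8.0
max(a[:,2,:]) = 59.0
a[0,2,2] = -99.0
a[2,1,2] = -92.0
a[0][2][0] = 11.0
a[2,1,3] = 67.0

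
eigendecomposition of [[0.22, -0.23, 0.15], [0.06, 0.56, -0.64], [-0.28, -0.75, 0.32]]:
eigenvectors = [[0.30, -0.93, 0.04], [-0.73, 0.35, 0.61], [0.61, 0.06, 0.79]]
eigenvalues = [1.07, 0.3, -0.27]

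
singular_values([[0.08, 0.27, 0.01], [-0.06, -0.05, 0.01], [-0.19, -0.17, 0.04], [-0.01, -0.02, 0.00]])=[0.37, 0.11, 0.0]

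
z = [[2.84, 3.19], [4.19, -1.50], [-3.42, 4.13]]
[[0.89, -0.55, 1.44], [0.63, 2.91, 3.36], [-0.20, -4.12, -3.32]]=z @ [[0.19, 0.48, 0.73],[0.11, -0.60, -0.2]]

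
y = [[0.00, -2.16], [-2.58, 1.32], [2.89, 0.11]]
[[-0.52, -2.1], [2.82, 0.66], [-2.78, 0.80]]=y @[[-0.97,  0.24], [0.24,  0.97]]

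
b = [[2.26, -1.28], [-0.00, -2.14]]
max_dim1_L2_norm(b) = 2.6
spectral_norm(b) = 2.93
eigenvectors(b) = [[1.0, 0.28], [0.00, 0.96]]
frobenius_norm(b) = 3.37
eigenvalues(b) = [2.26, -2.14]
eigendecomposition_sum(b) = [[2.26, -0.66], [0.0, 0.0]] + [[-0.00, -0.62], [-0.0, -2.14]]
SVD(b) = [[0.83, -0.56],[0.56, 0.83]] @ diag([2.9340069058586775, 1.648394211459622]) @ [[0.64,-0.77], [-0.77,-0.64]]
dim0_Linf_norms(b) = [2.26, 2.14]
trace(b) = 0.12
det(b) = -4.84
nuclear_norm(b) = 4.58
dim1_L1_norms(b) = [3.54, 2.14]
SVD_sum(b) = [[1.55, -1.87], [1.05, -1.27]] + [[0.71, 0.59], [-1.05, -0.87]]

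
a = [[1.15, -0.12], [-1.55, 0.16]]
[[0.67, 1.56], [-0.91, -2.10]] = a@ [[0.33, 1.66], [-2.46, 2.94]]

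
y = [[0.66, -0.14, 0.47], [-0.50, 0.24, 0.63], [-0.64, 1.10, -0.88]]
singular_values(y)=[1.69, 0.84, 0.47]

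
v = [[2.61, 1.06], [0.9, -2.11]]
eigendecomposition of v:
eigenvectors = [[0.98, -0.21],[0.18, 0.98]]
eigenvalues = [2.8, -2.3]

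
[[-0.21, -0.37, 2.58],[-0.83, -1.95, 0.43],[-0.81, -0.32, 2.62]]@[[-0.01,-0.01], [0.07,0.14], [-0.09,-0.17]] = [[-0.26, -0.49], [-0.17, -0.34], [-0.25, -0.48]]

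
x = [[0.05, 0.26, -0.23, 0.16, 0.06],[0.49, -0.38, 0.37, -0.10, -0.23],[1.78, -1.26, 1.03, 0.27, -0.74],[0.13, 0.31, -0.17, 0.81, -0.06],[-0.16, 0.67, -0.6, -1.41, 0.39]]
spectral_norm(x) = 2.86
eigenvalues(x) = [(0.76+0.27j), (0.76-0.27j), (0.35+0j), 0j, (0.02+0j)]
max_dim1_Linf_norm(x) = 1.78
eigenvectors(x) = [[0.16-0.06j, 0.16+0.06j, (0.28+0j), (0.17+0j), 0.18+0.00j], [(-0.28+0.04j), (-0.28-0.04j), -0.30+0.00j, 0.14+0.00j, 0.16+0.00j], [-0.73+0.00j, (-0.73-0j), -0.48+0.00j, (0.48+0j), 0.47+0.00j], [-0.09j, 0.00+0.09j, 0.05+0.00j, 0.08+0.00j, (0.07+0j)], [(0.6+0j), 0.60-0.00j, (0.77+0j), 0.85+0.00j, (0.84+0j)]]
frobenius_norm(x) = 3.31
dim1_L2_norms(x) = [0.39, 0.76, 2.54, 0.9, 1.72]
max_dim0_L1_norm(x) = 2.88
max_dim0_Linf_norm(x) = 1.78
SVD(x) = [[0.06, -0.11, 0.47, 0.42, 0.77], [-0.24, 0.2, -0.06, -0.79, 0.52], [-0.87, 0.34, 0.24, 0.23, -0.16], [-0.03, -0.5, 0.72, -0.37, -0.31], [0.43, 0.77, 0.45, -0.07, -0.16]] @ diag([2.8629614313936274, 1.5277549721995622, 0.6438385563419852, 0.0713337007954741, 6.140322365734642e-05]) @ [[-0.60, 0.52, -0.44, -0.29, 0.3], [0.33, -0.11, 0.05, -0.94, 0.02], [0.7, 0.56, -0.42, 0.16, -0.01], [0.10, -0.62, -0.64, 0.09, 0.43], [-0.17, -0.14, -0.48, -0.08, -0.85]]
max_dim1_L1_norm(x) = 5.08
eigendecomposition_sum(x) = [[(-0.22+0.12j), 0.44+0.23j, (-0.25-0.12j), (0.42+0.84j), 0.07-0.08j], [(0.39-0.12j), (-0.61-0.52j), 0.36+0.27j, -0.38-1.47j, (-0.14+0.1j)], [1.05-0.13j, -1.36-1.60j, 0.80+0.85j, -0.36-3.92j, -0.39+0.19j], [(0.01+0.13j), (0.2-0.15j), (-0.11+0.09j), (0.47-0.02j), (-0.02-0.05j)], [-0.86+0.10j, 1.10+1.31j, -0.65-0.70j, (0.27+3.21j), 0.32-0.16j]] + [[(-0.22-0.12j), (0.44-0.23j), (-0.25+0.12j), (0.42-0.84j), (0.07+0.08j)], [0.39+0.12j, (-0.61+0.52j), (0.36-0.27j), (-0.38+1.47j), (-0.14-0.1j)], [1.05+0.13j, -1.36+1.60j, (0.8-0.85j), -0.36+3.92j, (-0.39-0.19j)], [(0.01-0.13j), 0.20+0.15j, (-0.11-0.09j), 0.47+0.02j, -0.02+0.05j], [-0.86-0.10j, 1.10-1.31j, (-0.65+0.7j), (0.27-3.21j), (0.32+0.16j)]] + [[0.37-0.00j,  -0.72-0.00j,  (0.3+0j),  (-0.65-0j),  (-0.06+0j)],[(-0.4+0j),  0.77+0.00j,  -0.32-0.00j,  (0.69+0j),  0.06-0.00j],[-0.63+0.00j,  (1.21+0j),  -0.51-0.00j,  (1.1+0j),  0.10-0.00j],[(0.06-0j),  -0.12-0.00j,  0.05+0.00j,  -0.11-0.00j,  -0.01+0.00j],[(1.02-0j),  (-1.96-0j),  (0.83+0j),  -1.78-0.00j,  (-0.16+0j)]] + [[-0.01+0.00j, (-0.01+0j), -0j, (0.01-0j), -0j], [-0.01+0.00j, -0.01+0.00j, 0.00-0.00j, -0j, -0j], [(-0.04+0j), -0.02+0.00j, (0.01-0j), (0.01-0j), (0.01-0j)], [(-0.01+0j), -0.00+0.00j, -0j, -0j, 0.00-0.00j], [-0.06+0.00j, (-0.04+0j), (0.01-0j), (0.03-0j), 0.01-0.00j]] + [[0.13-0.00j, 0.10-0.00j, (-0.03+0j), -0.05+0.00j, (-0.02+0j)], [0.11-0.00j, 0.09-0.00j, -0.03+0.00j, -0.04+0.00j, -0.02+0.00j], [(0.34-0j), 0.27-0.00j, (-0.08+0j), (-0.12+0j), -0.06+0.00j], [(0.05-0j), 0.04-0.00j, -0.01+0.00j, (-0.02+0j), (-0.01+0j)], [0.61-0.00j, 0.48-0.00j, (-0.13+0j), -0.21+0.00j, (-0.11+0j)]]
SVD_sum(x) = [[-0.11, 0.09, -0.08, -0.05, 0.05], [0.42, -0.36, 0.3, 0.20, -0.21], [1.50, -1.28, 1.08, 0.72, -0.75], [0.06, -0.05, 0.04, 0.03, -0.03], [-0.75, 0.64, -0.54, -0.36, 0.38]] + [[-0.06, 0.02, -0.01, 0.16, -0.0],[0.1, -0.03, 0.01, -0.29, 0.01],[0.17, -0.06, 0.02, -0.48, 0.01],[-0.25, 0.08, -0.04, 0.71, -0.01],[0.39, -0.13, 0.06, -1.09, 0.02]] + [[0.21, 0.17, -0.13, 0.05, -0.00], [-0.03, -0.02, 0.02, -0.01, 0.0], [0.11, 0.09, -0.07, 0.02, -0.00], [0.32, 0.26, -0.19, 0.07, -0.01], [0.2, 0.16, -0.12, 0.05, -0.00]] + [[0.00, -0.02, -0.02, 0.0, 0.01], [-0.01, 0.04, 0.04, -0.0, -0.02], [0.00, -0.01, -0.01, 0.0, 0.01], [-0.0, 0.02, 0.02, -0.0, -0.01], [-0.00, 0.0, 0.00, -0.0, -0.0]] + [[-0.0,-0.00,-0.00,-0.0,-0.0],[-0.0,-0.00,-0.0,-0.0,-0.0],[0.0,0.0,0.00,0.0,0.0],[0.00,0.00,0.00,0.0,0.0],[0.0,0.00,0.0,0.0,0.00]]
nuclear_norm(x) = 5.11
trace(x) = 1.90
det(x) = 0.00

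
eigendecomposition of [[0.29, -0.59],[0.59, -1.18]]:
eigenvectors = [[0.89, 0.45],[0.45, 0.89]]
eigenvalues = [-0.01, -0.88]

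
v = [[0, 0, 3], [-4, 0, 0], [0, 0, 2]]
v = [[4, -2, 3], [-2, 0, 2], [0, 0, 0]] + [[-4, 2, 0], [-2, 0, -2], [0, 0, 2]]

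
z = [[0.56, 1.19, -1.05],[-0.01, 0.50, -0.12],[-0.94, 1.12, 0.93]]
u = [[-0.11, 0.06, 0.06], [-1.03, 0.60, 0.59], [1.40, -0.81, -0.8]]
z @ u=[[-2.76, 1.60, 1.58], [-0.68, 0.40, 0.39], [0.25, -0.14, -0.14]]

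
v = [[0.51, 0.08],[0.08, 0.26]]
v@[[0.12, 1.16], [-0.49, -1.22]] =[[0.02,0.49],[-0.12,-0.22]]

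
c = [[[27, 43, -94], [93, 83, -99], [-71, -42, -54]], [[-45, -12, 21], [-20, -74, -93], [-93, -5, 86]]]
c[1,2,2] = 86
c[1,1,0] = -20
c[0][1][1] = 83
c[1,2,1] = -5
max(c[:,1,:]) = 93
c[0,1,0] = 93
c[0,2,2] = -54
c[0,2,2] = -54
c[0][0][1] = 43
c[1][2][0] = -93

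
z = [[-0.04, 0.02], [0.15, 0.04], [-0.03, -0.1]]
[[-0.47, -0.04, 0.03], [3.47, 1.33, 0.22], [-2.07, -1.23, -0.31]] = z @ [[19.15, 6.1, 0.72], [14.93, 10.43, 2.84]]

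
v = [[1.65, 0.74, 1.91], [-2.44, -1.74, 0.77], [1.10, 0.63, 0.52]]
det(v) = -0.01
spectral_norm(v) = 3.75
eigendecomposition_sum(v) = [[0.14,0.12,-0.16], [-1.63,-1.41,1.87], [0.39,0.34,-0.45]] + [[1.51, 0.62, 2.07],[-0.81, -0.33, -1.11],[0.71, 0.29, 0.97]] + [[0.0, -0.0, -0.00], [-0.0, 0.00, 0.0], [-0.00, 0.00, 0.00]]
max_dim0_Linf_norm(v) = 2.44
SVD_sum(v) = [[1.77,1.09,0.39], [-2.34,-1.45,-0.51], [1.12,0.69,0.24]] + [[-0.12, -0.35, 1.52], [-0.10, -0.29, 1.28], [-0.02, -0.06, 0.27]] + [[0.0, -0.0, -0.00], [-0.0, 0.00, 0.0], [-0.0, 0.00, 0.0]]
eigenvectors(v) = [[0.08,-0.82,-0.54], [-0.97,0.44,0.83], [0.23,-0.38,0.15]]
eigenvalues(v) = [-1.72, 2.15, 0.0]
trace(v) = 0.43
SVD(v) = [[-0.56, -0.76, -0.33], [0.75, -0.64, 0.19], [-0.36, -0.14, 0.92]] @ diag([3.7538774477213654, 2.0683334010152534, 0.0010245650768062756]) @ [[-0.84, -0.52, -0.18], [0.07, 0.22, -0.97], [-0.54, 0.83, 0.15]]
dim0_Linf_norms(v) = [2.44, 1.74, 1.91]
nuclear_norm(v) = 5.82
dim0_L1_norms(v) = [5.19, 3.11, 3.2]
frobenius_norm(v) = 4.29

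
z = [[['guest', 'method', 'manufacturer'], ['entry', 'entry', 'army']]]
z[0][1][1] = 'entry'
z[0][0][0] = 'guest'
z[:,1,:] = [['entry', 'entry', 'army']]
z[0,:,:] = [['guest', 'method', 'manufacturer'], ['entry', 'entry', 'army']]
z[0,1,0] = 'entry'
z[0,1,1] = 'entry'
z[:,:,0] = [['guest', 'entry']]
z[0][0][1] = 'method'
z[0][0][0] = 'guest'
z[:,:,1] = [['method', 'entry']]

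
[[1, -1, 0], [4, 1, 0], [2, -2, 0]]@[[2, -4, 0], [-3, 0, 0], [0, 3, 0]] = [[5, -4, 0], [5, -16, 0], [10, -8, 0]]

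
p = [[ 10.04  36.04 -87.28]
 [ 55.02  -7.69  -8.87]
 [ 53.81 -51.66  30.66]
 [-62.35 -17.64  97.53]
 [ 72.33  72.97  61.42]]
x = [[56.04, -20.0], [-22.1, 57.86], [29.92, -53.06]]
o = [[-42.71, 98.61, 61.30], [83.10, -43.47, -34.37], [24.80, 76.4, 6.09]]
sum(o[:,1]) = 131.54000000000002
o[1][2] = -34.37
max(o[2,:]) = 76.4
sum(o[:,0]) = 65.19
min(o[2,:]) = 6.09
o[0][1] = 98.61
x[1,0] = -22.1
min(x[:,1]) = -53.06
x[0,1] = -20.0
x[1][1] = 57.86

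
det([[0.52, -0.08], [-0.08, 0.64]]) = 0.326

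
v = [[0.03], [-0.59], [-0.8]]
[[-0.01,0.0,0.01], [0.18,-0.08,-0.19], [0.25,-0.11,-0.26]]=v @ [[-0.31, 0.14, 0.32]]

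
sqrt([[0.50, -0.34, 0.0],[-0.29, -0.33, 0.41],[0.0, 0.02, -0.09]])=[[(0.7+0.07j),  (-0.26+0.21j),  (-0.15-0.09j)], [-0.22+0.18j,  0.08+0.59j,  0.05-0.41j], [-0.01-0.00j,  0.00-0.02j,  0.00+0.29j]]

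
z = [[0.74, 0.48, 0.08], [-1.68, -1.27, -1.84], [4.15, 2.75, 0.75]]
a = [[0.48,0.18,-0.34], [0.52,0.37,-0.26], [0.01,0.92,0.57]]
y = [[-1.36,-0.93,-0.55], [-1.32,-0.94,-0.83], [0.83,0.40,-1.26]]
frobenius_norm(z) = 5.83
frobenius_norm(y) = 2.96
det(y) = -0.01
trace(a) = 1.42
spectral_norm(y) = 2.55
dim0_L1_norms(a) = [1.01, 1.47, 1.17]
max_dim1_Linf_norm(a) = 0.92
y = a @ z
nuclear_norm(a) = 2.00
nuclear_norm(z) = 7.04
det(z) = 0.03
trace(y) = -3.56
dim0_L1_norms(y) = [3.51, 2.27, 2.64]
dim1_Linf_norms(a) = [0.48, 0.52, 0.92]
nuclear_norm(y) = 4.06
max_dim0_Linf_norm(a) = 0.92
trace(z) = 0.22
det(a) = 0.00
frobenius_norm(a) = 1.42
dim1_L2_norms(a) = [0.62, 0.69, 1.08]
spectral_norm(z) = 5.66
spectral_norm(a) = 1.11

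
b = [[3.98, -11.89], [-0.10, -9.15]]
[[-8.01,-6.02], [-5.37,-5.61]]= b @ [[-0.25, 0.31], [0.59, 0.61]]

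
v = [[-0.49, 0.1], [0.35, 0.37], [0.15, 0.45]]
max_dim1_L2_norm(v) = 0.51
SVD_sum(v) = [[-0.22, -0.20], [0.38, 0.34], [0.31, 0.27]] + [[-0.27,  0.3],[-0.03,  0.03],[-0.16,  0.18]]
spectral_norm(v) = 0.72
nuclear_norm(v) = 1.19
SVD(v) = [[-0.42, -0.86], [0.71, -0.10], [0.57, -0.51]] @ diag([0.718555871917015, 0.46709470017714627]) @ [[0.75,  0.66],[0.66,  -0.75]]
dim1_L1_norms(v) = [0.59, 0.72, 0.6]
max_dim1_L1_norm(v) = 0.72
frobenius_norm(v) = 0.86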